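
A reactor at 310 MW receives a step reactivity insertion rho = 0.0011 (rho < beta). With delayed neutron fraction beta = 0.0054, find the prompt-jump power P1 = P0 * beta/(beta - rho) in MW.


P1/P0 = beta / (beta - rho)
P1/P0 = 0.0054 / (0.0054 - 0.0011) = 1.255814
P1 = 310 * 1.255814 = 389.30 MW

389.30


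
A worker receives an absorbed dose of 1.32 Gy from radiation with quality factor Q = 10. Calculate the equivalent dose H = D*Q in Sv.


H = D * Q
H = 1.32 * 10
H = 13.200 Sv

13.200


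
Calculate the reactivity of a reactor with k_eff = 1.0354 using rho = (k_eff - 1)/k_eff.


rho = (k_eff - 1) / k_eff
rho = (1.0354 - 1) / 1.0354
rho = 0.034190

0.034190


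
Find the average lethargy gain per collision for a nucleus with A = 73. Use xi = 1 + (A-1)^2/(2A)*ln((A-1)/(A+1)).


xi = 1 + (A-1)^2/(2A) * ln((A-1)/(A+1))
xi = 1 + (73-1)^2/(2*73) * ln((73-1)/(73 +1))
xi = 0.027149

0.027149


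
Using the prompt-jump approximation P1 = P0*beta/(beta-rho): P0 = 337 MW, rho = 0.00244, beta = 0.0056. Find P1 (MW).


P1/P0 = beta / (beta - rho)
P1/P0 = 0.0056 / (0.0056 - 0.00244) = 1.772152
P1 = 337 * 1.772152 = 597.22 MW

597.22


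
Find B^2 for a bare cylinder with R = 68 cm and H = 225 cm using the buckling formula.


B^2 = (2.405/R)^2 + (pi/H)^2
B^2 = (2.405/68)^2 + (pi/225)^2
B^2 = 0.0014458 /cm^2

0.0014458


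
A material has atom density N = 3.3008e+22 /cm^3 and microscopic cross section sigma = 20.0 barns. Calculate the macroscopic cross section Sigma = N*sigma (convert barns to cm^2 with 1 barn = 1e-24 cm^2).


Sigma = N * sigma_barns * 1e-24
Sigma = 3.3008e+22 * 20.0 * 1e-24
Sigma = 0.66016 /cm

0.66016


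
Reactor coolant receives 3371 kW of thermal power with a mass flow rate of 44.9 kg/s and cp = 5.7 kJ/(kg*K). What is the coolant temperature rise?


dT = Q / (m_dot * cp)
dT = 3371 / (44.9 * 5.7)
dT = 13.172 C

13.172


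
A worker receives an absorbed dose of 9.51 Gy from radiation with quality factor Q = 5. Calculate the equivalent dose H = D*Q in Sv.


H = D * Q
H = 9.51 * 5
H = 47.550 Sv

47.550


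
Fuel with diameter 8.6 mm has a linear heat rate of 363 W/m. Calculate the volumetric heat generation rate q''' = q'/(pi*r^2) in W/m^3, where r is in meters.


r = D / 2 / 1000 = 8.6 / 2 / 1000 = 0.0043 m
q''' = q' / (pi * r^2)
q''' = 363 / (pi * 0.0043^2)
q''' = 6.2491e+06 W/m^3

6.2491e+06


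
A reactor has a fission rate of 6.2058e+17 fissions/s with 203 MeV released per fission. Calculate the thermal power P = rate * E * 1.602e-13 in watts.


P = fission_rate * E_MeV * 1.602e-13
P = 6.2058e+17 * 203 * 1.602e-13
P = 2.0182e+07 W

2.0182e+07


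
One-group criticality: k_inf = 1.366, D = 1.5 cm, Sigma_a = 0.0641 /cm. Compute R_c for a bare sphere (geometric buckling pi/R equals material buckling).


L^2 = D / Sigma_a = 1.5 / 0.0641 = 23.40094 cm^2
B_m^2 = (k_inf - 1) / L^2 = (1.366 - 1) / 23.40094 = 0.01564040 /cm^2
For a bare sphere: B_g = pi/R, so R_c = pi / sqrt(B_m^2)
R_c = pi / sqrt(0.01564040) = 25.120 cm

25.120


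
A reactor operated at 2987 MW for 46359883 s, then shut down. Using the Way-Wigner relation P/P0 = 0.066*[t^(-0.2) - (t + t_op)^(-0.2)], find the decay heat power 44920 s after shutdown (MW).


P/P0 = 0.066 * [t^(-0.2) - (t + t_op)^(-0.2)]
P/P0 = 0.066 * [44920^(-0.2) - (44920 + 46359883)^(-0.2)]
P/P0 = 0.066 * [0.1173578 - 0.02928784] = 0.005812617
P = 2987 * 0.005812617 = 17.362 MW

17.362


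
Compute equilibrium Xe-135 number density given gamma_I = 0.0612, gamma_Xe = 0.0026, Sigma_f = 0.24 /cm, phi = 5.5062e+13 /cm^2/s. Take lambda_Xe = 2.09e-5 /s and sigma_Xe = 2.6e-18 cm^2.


Xe_eq = (gamma_I + gamma_Xe) * Sigma_f * phi / (lambda_Xe + sigma_Xe * phi)
Numerator = (0.0612 + 0.0026) * 0.24 * 5.5062e+13 = 8.431093e+11
Denominator = 2.09e-5 + 2.6e-18 * 5.5062e+13 = 1.640612e-04
Xe_eq = 8.431093e+11 / 1.640612e-04 = 5.1390e+15 /cm^3

5.1390e+15


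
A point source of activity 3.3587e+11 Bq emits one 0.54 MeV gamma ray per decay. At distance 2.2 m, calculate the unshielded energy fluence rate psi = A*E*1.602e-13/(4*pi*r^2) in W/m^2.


psi = A * E * 1.602e-13 / (4*pi*r^2)
psi = 3.3587e+11 * 0.54 * 1.602e-13 / (4*pi*2.2^2)
psi = 4.7772e-04 W/m^2

4.7772e-04


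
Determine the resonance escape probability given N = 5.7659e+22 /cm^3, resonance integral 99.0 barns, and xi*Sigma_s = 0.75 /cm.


p = exp(-N * I * 1e-24 / (xi*Sigma_s))
p = exp(-5.7659e+22 * 99.0 * 1e-24 / 0.75)
p = 4.9498e-04

4.9498e-04


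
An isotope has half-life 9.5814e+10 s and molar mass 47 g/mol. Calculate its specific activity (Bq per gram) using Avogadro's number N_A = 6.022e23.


lambda = ln(2) / t_half = ln(2) / 9.5814e+10 = 7.234300e-12 /s
SA = lambda * N_A / M
SA = 7.234300e-12 * 6.022e23 / 47
SA = 9.2691e+10 Bq/g

9.2691e+10


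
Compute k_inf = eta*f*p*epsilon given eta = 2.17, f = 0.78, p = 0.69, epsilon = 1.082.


k_inf = eta * f * p * epsilon
k_inf = 2.17 * 0.78 * 0.69 * 1.082
k_inf = 1.2637

1.2637


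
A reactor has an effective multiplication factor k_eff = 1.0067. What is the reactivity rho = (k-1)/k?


rho = (k_eff - 1) / k_eff
rho = (1.0067 - 1) / 1.0067
rho = 0.0066554

0.0066554


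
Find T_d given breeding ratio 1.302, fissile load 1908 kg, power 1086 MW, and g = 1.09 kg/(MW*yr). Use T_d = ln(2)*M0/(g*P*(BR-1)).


Breeding gain G = BR - 1 = 1.302 - 1 = 0.302
Fissile production rate = g * P * G = 1.09 * 1086 * 0.302 = 357.48948 kg/yr
T_d = ln(2) * M0 / (g * P * G)
T_d = ln(2) * 1908 / 357.48948 = 3.6995 yr

3.6995


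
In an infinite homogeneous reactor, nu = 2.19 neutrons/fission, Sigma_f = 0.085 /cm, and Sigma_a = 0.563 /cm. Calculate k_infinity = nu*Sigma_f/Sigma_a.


k_inf = nu * Sigma_f / Sigma_a
k_inf = 2.19 * 0.085 / 0.563
k_inf = 0.33064

0.33064


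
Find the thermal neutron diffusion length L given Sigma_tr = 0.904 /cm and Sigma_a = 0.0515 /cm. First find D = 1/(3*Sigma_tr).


D = 1 / (3 * Sigma_tr) = 1 / (3 * 0.904) = 0.3687316 cm
L = sqrt(D / Sigma_a)
L = sqrt(0.3687316 / 0.0515)
L = 2.6758 cm

2.6758


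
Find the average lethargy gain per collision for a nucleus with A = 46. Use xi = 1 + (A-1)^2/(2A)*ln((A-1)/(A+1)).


xi = 1 + (A-1)^2/(2A) * ln((A-1)/(A+1))
xi = 1 + (46-1)^2/(2*46) * ln((46-1)/(46 +1))
xi = 0.042855

0.042855


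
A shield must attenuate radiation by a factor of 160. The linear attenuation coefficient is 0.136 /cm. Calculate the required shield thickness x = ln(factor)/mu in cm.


x = ln(factor) / mu
x = ln(160) / 0.136
x = 37.317 cm

37.317


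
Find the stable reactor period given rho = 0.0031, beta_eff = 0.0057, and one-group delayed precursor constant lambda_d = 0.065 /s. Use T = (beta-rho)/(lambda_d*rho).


T = (beta - rho) / (lambda_d * rho)
T = (0.0057 - 0.0031) / (0.065 * 0.0031)
T = 12.903 s

12.903


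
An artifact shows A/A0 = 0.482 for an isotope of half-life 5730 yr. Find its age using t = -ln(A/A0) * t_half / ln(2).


lambda = ln(2) / t_half = ln(2) / 5730 = 1.209681e-04 /yr
t = -ln(A/A0) / lambda
t = -ln(0.482) / 1.209681e-04
t = 6033.1 yr

6033.1


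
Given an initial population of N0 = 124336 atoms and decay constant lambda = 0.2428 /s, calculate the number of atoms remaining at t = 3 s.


N = N0 * exp(-lambda * t)
N = 124336 * exp(-0.2428 * 3)
N = 60015

60015


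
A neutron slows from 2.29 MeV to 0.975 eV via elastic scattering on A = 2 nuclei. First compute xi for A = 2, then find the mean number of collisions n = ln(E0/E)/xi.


xi = 1 + (A-1)^2/(2A)*ln((A-1)/(A+1)) = 0.7253469 (for A = 2)
n = ln(E0/E) / xi
n = ln(2.29e6 / 0.975) / 0.7253469
n = ln(2.348718e+06) / 0.7253469 = 20.224

20.224


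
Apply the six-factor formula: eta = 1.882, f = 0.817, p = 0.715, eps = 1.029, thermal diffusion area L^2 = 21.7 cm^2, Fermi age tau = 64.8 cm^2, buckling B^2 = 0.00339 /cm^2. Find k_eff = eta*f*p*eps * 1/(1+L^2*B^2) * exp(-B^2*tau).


k_inf = eta*f*p*eps = 1.882*0.817*0.715*1.029 = 1.131262
P_TNL = 1/(1 + L^2*B^2) = 1/(1 + 21.7*0.00339) = 0.9314777
P_FNL = exp(-B^2*tau) = exp(-0.00339*64.8) = 0.8027821
k_eff = k_inf * P_TNL * P_FNL = 1.131262 * 0.9314777 * 0.8027821
k_eff = 0.84593

0.84593


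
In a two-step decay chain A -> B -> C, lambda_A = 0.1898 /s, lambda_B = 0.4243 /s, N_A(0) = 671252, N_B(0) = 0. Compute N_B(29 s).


N_B(t) = lambda_A * N_A0 / (lambda_B - lambda_A) * [exp(-lambda_A*t) - exp(-lambda_B*t)]
exp(-0.1898*29) = 0.004069643; exp(-0.4243*29) = 4.530401e-06
N_B = 0.1898 * 671252 / (0.4243 - 0.1898) * (0.004069643 - 4.530401e-06)
N_B = 2208.6

2208.6


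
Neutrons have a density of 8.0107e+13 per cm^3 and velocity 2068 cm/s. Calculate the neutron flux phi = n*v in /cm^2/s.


phi = n * v
phi = 8.0107e+13 * 2068
phi = 1.6566e+17 /cm^2/s

1.6566e+17


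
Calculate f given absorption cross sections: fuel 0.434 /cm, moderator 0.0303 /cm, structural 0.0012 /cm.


f = Sigma_a_fuel / (Sigma_a_fuel + Sigma_a_mod + Sigma_a_other)
f = 0.434 / (0.434 + 0.0303 + 0.0012)
f = 0.93233

0.93233


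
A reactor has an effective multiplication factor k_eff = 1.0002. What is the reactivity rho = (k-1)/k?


rho = (k_eff - 1) / k_eff
rho = (1.0002 - 1) / 1.0002
rho = 1.9996e-04

1.9996e-04


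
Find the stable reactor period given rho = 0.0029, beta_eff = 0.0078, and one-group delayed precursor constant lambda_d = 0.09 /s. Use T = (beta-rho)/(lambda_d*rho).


T = (beta - rho) / (lambda_d * rho)
T = (0.0078 - 0.0029) / (0.09 * 0.0029)
T = 18.774 s

18.774


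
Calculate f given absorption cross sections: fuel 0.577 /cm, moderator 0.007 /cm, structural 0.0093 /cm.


f = Sigma_a_fuel / (Sigma_a_fuel + Sigma_a_mod + Sigma_a_other)
f = 0.577 / (0.577 + 0.007 + 0.0093)
f = 0.97253

0.97253


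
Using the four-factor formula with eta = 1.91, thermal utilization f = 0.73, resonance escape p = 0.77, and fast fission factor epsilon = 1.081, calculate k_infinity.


k_inf = eta * f * p * epsilon
k_inf = 1.91 * 0.73 * 0.77 * 1.081
k_inf = 1.1606

1.1606


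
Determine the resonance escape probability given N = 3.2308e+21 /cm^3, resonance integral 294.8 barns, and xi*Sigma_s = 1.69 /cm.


p = exp(-N * I * 1e-24 / (xi*Sigma_s))
p = exp(-3.2308e+21 * 294.8 * 1e-24 / 1.69)
p = 0.56917

0.56917


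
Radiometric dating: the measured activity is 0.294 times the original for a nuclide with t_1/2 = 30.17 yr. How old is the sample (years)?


lambda = ln(2) / t_half = ln(2) / 30.17 = 0.02297472 /yr
t = -ln(A/A0) / lambda
t = -ln(0.294) / 0.02297472
t = 53.284 yr

53.284


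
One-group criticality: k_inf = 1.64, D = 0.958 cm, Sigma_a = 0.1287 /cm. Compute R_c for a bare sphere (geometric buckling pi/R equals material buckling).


L^2 = D / Sigma_a = 0.958 / 0.1287 = 7.443667 cm^2
B_m^2 = (k_inf - 1) / L^2 = (1.64 - 1) / 7.443667 = 0.08597913 /cm^2
For a bare sphere: B_g = pi/R, so R_c = pi / sqrt(B_m^2)
R_c = pi / sqrt(0.08597913) = 10.714 cm

10.714


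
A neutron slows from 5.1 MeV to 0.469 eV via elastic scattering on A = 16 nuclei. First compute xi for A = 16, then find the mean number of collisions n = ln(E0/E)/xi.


xi = 1 + (A-1)^2/(2A)*ln((A-1)/(A+1)) = 0.1199467 (for A = 16)
n = ln(E0/E) / xi
n = ln(5.1e6 / 0.469) / 0.1199467
n = ln(1.087420e+07) / 0.1199467 = 135.08

135.08


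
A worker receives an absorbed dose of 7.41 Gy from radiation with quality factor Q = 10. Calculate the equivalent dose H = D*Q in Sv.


H = D * Q
H = 7.41 * 10
H = 74.100 Sv

74.100


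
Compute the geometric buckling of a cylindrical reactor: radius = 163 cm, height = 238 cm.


B^2 = (2.405/R)^2 + (pi/H)^2
B^2 = (2.405/163)^2 + (pi/238)^2
B^2 = 3.9194e-04 /cm^2

3.9194e-04


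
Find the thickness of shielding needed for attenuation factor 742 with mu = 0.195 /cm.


x = ln(factor) / mu
x = ln(742) / 0.195
x = 33.894 cm

33.894


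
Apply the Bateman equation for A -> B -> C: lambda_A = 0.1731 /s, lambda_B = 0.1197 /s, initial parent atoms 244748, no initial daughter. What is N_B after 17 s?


N_B(t) = lambda_A * N_A0 / (lambda_B - lambda_A) * [exp(-lambda_A*t) - exp(-lambda_B*t)]
exp(-0.1731*17) = 0.05272318; exp(-0.1197*17) = 0.1306936
N_B = 0.1731 * 244748 / (0.1197 - 0.1731) * (0.05272318 - 0.1306936)
N_B = 61859

61859


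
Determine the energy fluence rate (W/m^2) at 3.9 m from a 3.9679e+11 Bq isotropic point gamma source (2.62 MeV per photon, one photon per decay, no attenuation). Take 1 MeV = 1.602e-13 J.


psi = A * E * 1.602e-13 / (4*pi*r^2)
psi = 3.9679e+11 * 2.62 * 1.602e-13 / (4*pi*3.9^2)
psi = 8.7134e-04 W/m^2

8.7134e-04


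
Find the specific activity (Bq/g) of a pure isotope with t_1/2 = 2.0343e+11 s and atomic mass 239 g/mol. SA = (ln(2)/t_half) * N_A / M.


lambda = ln(2) / t_half = ln(2) / 2.0343e+11 = 3.407301e-12 /s
SA = lambda * N_A / M
SA = 3.407301e-12 * 6.022e23 / 239
SA = 8.5853e+09 Bq/g

8.5853e+09


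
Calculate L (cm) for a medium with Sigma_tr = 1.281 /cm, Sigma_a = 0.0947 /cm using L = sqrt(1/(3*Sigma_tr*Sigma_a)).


D = 1 / (3 * Sigma_tr) = 1 / (3 * 1.281) = 0.2602134 cm
L = sqrt(D / Sigma_a)
L = sqrt(0.2602134 / 0.0947)
L = 1.6576 cm

1.6576


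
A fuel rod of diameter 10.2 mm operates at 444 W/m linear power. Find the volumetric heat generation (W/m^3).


r = D / 2 / 1000 = 10.2 / 2 / 1000 = 0.0051 m
q''' = q' / (pi * r^2)
q''' = 444 / (pi * 0.0051^2)
q''' = 5.4337e+06 W/m^3

5.4337e+06


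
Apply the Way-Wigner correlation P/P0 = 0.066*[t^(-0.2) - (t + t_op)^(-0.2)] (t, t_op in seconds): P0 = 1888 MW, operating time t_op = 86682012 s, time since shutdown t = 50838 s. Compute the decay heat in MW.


P/P0 = 0.066 * [t^(-0.2) - (t + t_op)^(-0.2)]
P/P0 = 0.066 * [50838^(-0.2) - (50838 + 86682012)^(-0.2)]
P/P0 = 0.066 * [0.1144886 - 0.02584421] = 0.005850530
P = 1888 * 0.005850530 = 11.046 MW

11.046


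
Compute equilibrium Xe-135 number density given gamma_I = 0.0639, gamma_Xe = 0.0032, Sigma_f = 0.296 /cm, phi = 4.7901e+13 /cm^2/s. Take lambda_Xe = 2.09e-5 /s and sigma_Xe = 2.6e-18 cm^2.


Xe_eq = (gamma_I + gamma_Xe) * Sigma_f * phi / (lambda_Xe + sigma_Xe * phi)
Numerator = (0.0639 + 0.0032) * 0.296 * 4.7901e+13 = 9.513905e+11
Denominator = 2.09e-5 + 2.6e-18 * 4.7901e+13 = 1.454426e-04
Xe_eq = 9.513905e+11 / 1.454426e-04 = 6.5413e+15 /cm^3

6.5413e+15


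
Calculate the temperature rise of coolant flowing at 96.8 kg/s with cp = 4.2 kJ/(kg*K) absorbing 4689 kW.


dT = Q / (m_dot * cp)
dT = 4689 / (96.8 * 4.2)
dT = 11.533 C

11.533


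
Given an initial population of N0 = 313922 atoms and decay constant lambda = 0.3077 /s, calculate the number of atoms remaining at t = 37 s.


N = N0 * exp(-lambda * t)
N = 313922 * exp(-0.3077 * 37)
N = 3.5680

3.5680


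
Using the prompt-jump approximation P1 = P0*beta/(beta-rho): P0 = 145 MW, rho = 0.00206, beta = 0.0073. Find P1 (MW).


P1/P0 = beta / (beta - rho)
P1/P0 = 0.0073 / (0.0073 - 0.00206) = 1.393130
P1 = 145 * 1.393130 = 202.00 MW

202.00


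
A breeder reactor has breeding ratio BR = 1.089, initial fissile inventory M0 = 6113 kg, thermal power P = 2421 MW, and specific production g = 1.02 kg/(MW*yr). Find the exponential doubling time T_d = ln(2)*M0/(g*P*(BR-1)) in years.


Breeding gain G = BR - 1 = 1.089 - 1 = 0.089
Fissile production rate = g * P * G = 1.02 * 2421 * 0.089 = 219.77838 kg/yr
T_d = ln(2) * M0 / (g * P * G)
T_d = ln(2) * 6113 / 219.77838 = 19.279 yr

19.279


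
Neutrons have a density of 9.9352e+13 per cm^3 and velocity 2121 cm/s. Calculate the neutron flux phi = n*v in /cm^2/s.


phi = n * v
phi = 9.9352e+13 * 2121
phi = 2.1073e+17 /cm^2/s

2.1073e+17


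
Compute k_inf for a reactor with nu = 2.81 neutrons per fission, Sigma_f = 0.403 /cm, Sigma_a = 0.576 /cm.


k_inf = nu * Sigma_f / Sigma_a
k_inf = 2.81 * 0.403 / 0.576
k_inf = 1.9660

1.9660


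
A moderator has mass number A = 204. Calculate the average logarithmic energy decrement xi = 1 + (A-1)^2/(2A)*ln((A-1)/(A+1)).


xi = 1 + (A-1)^2/(2A) * ln((A-1)/(A+1))
xi = 1 + (204-1)^2/(2*204) * ln((204-1)/(204 +1))
xi = 0.0097720

0.0097720


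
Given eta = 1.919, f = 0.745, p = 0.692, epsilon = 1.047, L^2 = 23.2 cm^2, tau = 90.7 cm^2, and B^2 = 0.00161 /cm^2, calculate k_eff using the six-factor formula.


k_inf = eta*f*p*eps = 1.919*0.745*0.692*1.047 = 1.035819
P_TNL = 1/(1 + L^2*B^2) = 1/(1 + 23.2*0.00161) = 0.9639929
P_FNL = exp(-B^2*tau) = exp(-0.00161*90.7) = 0.8641344
k_eff = k_inf * P_TNL * P_FNL = 1.035819 * 0.9639929 * 0.8641344
k_eff = 0.86286

0.86286


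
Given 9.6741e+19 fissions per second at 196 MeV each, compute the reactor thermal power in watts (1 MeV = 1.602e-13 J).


P = fission_rate * E_MeV * 1.602e-13
P = 9.6741e+19 * 196 * 1.602e-13
P = 3.0376e+09 W

3.0376e+09


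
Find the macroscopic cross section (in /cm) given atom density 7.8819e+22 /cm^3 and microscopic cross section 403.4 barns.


Sigma = N * sigma_barns * 1e-24
Sigma = 7.8819e+22 * 403.4 * 1e-24
Sigma = 31.796 /cm

31.796


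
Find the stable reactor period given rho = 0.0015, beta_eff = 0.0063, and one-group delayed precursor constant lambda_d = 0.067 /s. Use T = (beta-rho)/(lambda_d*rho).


T = (beta - rho) / (lambda_d * rho)
T = (0.0063 - 0.0015) / (0.067 * 0.0015)
T = 47.761 s

47.761


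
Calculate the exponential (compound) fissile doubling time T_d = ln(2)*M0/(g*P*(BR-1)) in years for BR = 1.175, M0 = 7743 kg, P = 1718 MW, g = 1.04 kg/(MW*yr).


Breeding gain G = BR - 1 = 1.175 - 1 = 0.175
Fissile production rate = g * P * G = 1.04 * 1718 * 0.175 = 312.676 kg/yr
T_d = ln(2) * M0 / (g * P * G)
T_d = ln(2) * 7743 / 312.676 = 17.165 yr

17.165


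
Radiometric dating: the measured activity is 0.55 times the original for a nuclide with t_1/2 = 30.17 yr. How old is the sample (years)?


lambda = ln(2) / t_half = ln(2) / 30.17 = 0.02297472 /yr
t = -ln(A/A0) / lambda
t = -ln(0.55) / 0.02297472
t = 26.022 yr

26.022


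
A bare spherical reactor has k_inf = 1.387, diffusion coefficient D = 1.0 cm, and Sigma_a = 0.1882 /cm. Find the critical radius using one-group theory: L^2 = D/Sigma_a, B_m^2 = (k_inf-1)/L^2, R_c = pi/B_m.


L^2 = D / Sigma_a = 1.0 / 0.1882 = 5.313496 cm^2
B_m^2 = (k_inf - 1) / L^2 = (1.387 - 1) / 5.313496 = 0.07283340 /cm^2
For a bare sphere: B_g = pi/R, so R_c = pi / sqrt(B_m^2)
R_c = pi / sqrt(0.07283340) = 11.641 cm

11.641


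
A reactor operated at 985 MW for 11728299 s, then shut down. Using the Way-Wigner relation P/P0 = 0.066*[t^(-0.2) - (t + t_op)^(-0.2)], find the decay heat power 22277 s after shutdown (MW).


P/P0 = 0.066 * [t^(-0.2) - (t + t_op)^(-0.2)]
P/P0 = 0.066 * [22277^(-0.2) - (22277 + 11728299)^(-0.2)]
P/P0 = 0.066 * [0.1350295 - 0.03854679] = 0.006367859
P = 985 * 0.006367859 = 6.2723 MW

6.2723


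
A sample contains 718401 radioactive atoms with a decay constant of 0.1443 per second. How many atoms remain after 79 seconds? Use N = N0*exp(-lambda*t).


N = N0 * exp(-lambda * t)
N = 718401 * exp(-0.1443 * 79)
N = 8.0453

8.0453


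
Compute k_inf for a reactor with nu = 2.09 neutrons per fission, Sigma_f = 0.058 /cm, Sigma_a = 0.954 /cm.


k_inf = nu * Sigma_f / Sigma_a
k_inf = 2.09 * 0.058 / 0.954
k_inf = 0.12706

0.12706


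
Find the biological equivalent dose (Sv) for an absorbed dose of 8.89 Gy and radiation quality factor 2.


H = D * Q
H = 8.89 * 2
H = 17.780 Sv

17.780


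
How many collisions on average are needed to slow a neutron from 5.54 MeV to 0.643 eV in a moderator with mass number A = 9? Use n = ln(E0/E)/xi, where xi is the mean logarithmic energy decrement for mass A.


xi = 1 + (A-1)^2/(2A)*ln((A-1)/(A+1)) = 0.2066007 (for A = 9)
n = ln(E0/E) / xi
n = ln(5.54e6 / 0.643) / 0.2066007
n = ln(8.615863e+06) / 0.2066007 = 77.295

77.295


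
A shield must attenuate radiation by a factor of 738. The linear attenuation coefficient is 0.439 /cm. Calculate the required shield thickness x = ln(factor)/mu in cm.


x = ln(factor) / mu
x = ln(738) / 0.439
x = 15.043 cm

15.043


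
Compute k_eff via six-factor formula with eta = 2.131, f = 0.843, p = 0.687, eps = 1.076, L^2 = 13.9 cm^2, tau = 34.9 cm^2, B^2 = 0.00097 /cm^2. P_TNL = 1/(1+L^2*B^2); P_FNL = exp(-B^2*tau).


k_inf = eta*f*p*eps = 2.131*0.843*0.687*1.076 = 1.327945
P_TNL = 1/(1 + L^2*B^2) = 1/(1 + 13.9*0.00097) = 0.9866964
P_FNL = exp(-B^2*tau) = exp(-0.00097*34.9) = 0.9667136
k_eff = k_inf * P_TNL * P_FNL = 1.327945 * 0.9866964 * 0.9667136
k_eff = 1.2667

1.2667


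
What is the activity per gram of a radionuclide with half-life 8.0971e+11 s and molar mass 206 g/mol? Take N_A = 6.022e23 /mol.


lambda = ln(2) / t_half = ln(2) / 8.0971e+11 = 8.560437e-13 /s
SA = lambda * N_A / M
SA = 8.560437e-13 * 6.022e23 / 206
SA = 2.5025e+09 Bq/g

2.5025e+09


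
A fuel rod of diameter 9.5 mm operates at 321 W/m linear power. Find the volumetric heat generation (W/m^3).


r = D / 2 / 1000 = 9.5 / 2 / 1000 = 0.00475 m
q''' = q' / (pi * r^2)
q''' = 321 / (pi * 0.00475^2)
q''' = 4.5286e+06 W/m^3

4.5286e+06


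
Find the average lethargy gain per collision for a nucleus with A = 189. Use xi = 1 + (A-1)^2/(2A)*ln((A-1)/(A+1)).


xi = 1 + (A-1)^2/(2A) * ln((A-1)/(A+1))
xi = 1 + (189-1)^2/(2*189) * ln((189-1)/(189 +1))
xi = 0.010545

0.010545


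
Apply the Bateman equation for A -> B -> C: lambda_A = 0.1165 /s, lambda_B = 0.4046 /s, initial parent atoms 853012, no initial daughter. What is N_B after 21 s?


N_B(t) = lambda_A * N_A0 / (lambda_B - lambda_A) * [exp(-lambda_A*t) - exp(-lambda_B*t)]
exp(-0.1165*21) = 0.08659614; exp(-0.4046*21) = 2.041613e-04
N_B = 0.1165 * 853012 / (0.4046 - 0.1165) * (0.08659614 - 2.041613e-04)
N_B = 29800

29800


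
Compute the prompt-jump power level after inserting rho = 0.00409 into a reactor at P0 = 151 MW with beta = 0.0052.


P1/P0 = beta / (beta - rho)
P1/P0 = 0.0052 / (0.0052 - 0.00409) = 4.684685
P1 = 151 * 4.684685 = 707.39 MW

707.39


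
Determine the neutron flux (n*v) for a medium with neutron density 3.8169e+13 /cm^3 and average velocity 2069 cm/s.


phi = n * v
phi = 3.8169e+13 * 2069
phi = 7.8972e+16 /cm^2/s

7.8972e+16


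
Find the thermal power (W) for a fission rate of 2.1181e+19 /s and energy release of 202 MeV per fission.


P = fission_rate * E_MeV * 1.602e-13
P = 2.1181e+19 * 202 * 1.602e-13
P = 6.8543e+08 W

6.8543e+08


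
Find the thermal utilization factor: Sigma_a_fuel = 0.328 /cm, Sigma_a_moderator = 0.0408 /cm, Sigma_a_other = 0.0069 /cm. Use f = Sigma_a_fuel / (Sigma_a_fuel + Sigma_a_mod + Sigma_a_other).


f = Sigma_a_fuel / (Sigma_a_fuel + Sigma_a_mod + Sigma_a_other)
f = 0.328 / (0.328 + 0.0408 + 0.0069)
f = 0.87304

0.87304


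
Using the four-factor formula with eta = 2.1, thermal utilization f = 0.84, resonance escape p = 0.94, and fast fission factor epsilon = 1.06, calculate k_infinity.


k_inf = eta * f * p * epsilon
k_inf = 2.1 * 0.84 * 0.94 * 1.06
k_inf = 1.7576

1.7576


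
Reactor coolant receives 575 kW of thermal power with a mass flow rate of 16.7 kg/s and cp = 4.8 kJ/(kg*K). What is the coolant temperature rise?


dT = Q / (m_dot * cp)
dT = 575 / (16.7 * 4.8)
dT = 7.1732 C

7.1732


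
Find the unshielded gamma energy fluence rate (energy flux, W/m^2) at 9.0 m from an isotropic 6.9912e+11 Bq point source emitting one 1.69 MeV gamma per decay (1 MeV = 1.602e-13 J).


psi = A * E * 1.602e-13 / (4*pi*r^2)
psi = 6.9912e+11 * 1.69 * 1.602e-13 / (4*pi*9.0^2)
psi = 1.8595e-04 W/m^2

1.8595e-04


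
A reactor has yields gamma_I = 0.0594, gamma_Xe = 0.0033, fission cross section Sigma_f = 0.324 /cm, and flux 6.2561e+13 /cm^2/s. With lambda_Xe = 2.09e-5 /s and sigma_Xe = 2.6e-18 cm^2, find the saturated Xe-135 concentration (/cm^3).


Xe_eq = (gamma_I + gamma_Xe) * Sigma_f * phi / (lambda_Xe + sigma_Xe * phi)
Numerator = (0.0594 + 0.0033) * 0.324 * 6.2561e+13 = 1.270914e+12
Denominator = 2.09e-5 + 2.6e-18 * 6.2561e+13 = 1.835586e-04
Xe_eq = 1.270914e+12 / 1.835586e-04 = 6.9238e+15 /cm^3

6.9238e+15


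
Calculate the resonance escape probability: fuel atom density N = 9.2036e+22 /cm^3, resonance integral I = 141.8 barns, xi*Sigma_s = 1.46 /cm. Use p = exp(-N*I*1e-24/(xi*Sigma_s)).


p = exp(-N * I * 1e-24 / (xi*Sigma_s))
p = exp(-9.2036e+22 * 141.8 * 1e-24 / 1.46)
p = 1.3119e-04

1.3119e-04


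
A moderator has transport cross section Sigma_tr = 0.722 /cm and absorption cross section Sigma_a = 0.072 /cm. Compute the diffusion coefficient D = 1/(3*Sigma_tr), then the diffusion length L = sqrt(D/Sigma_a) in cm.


D = 1 / (3 * Sigma_tr) = 1 / (3 * 0.722) = 0.4616805 cm
L = sqrt(D / Sigma_a)
L = sqrt(0.4616805 / 0.072)
L = 2.5322 cm

2.5322


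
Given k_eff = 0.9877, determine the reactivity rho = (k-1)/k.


rho = (k_eff - 1) / k_eff
rho = (0.9877 - 1) / 0.9877
rho = -0.012453

-0.012453


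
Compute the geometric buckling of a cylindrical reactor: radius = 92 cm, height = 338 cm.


B^2 = (2.405/R)^2 + (pi/H)^2
B^2 = (2.405/92)^2 + (pi/338)^2
B^2 = 7.6976e-04 /cm^2

7.6976e-04


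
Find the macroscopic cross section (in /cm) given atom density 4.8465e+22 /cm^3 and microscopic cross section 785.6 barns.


Sigma = N * sigma_barns * 1e-24
Sigma = 4.8465e+22 * 785.6 * 1e-24
Sigma = 38.074 /cm

38.074


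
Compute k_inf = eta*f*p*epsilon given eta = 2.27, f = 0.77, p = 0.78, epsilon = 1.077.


k_inf = eta * f * p * epsilon
k_inf = 2.27 * 0.77 * 0.78 * 1.077
k_inf = 1.4683

1.4683


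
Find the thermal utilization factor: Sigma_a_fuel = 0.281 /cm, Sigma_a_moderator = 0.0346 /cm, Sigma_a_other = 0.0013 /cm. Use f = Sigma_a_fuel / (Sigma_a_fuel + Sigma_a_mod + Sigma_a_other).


f = Sigma_a_fuel / (Sigma_a_fuel + Sigma_a_mod + Sigma_a_other)
f = 0.281 / (0.281 + 0.0346 + 0.0013)
f = 0.88672

0.88672


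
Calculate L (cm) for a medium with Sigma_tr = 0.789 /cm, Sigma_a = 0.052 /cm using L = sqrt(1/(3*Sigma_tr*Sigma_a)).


D = 1 / (3 * Sigma_tr) = 1 / (3 * 0.789) = 0.4224757 cm
L = sqrt(D / Sigma_a)
L = sqrt(0.4224757 / 0.052)
L = 2.8504 cm

2.8504


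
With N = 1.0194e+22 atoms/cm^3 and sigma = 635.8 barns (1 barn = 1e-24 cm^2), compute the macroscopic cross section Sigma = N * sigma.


Sigma = N * sigma_barns * 1e-24
Sigma = 1.0194e+22 * 635.8 * 1e-24
Sigma = 6.4813 /cm

6.4813


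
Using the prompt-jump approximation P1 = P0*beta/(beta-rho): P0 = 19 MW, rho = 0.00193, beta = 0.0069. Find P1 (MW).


P1/P0 = beta / (beta - rho)
P1/P0 = 0.0069 / (0.0069 - 0.00193) = 1.388330
P1 = 19 * 1.388330 = 26.378 MW

26.378


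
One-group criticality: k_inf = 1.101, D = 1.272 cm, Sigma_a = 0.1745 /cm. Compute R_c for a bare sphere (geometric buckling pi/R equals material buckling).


L^2 = D / Sigma_a = 1.272 / 0.1745 = 7.289398 cm^2
B_m^2 = (k_inf - 1) / L^2 = (1.101 - 1) / 7.289398 = 0.01385574 /cm^2
For a bare sphere: B_g = pi/R, so R_c = pi / sqrt(B_m^2)
R_c = pi / sqrt(0.01385574) = 26.689 cm

26.689


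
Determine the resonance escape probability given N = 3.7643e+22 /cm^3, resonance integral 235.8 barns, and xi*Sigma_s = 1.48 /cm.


p = exp(-N * I * 1e-24 / (xi*Sigma_s))
p = exp(-3.7643e+22 * 235.8 * 1e-24 / 1.48)
p = 0.0024851

0.0024851


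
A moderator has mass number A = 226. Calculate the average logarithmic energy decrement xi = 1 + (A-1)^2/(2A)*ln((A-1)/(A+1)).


xi = 1 + (A-1)^2/(2A) * ln((A-1)/(A+1))
xi = 1 + (226-1)^2/(2*226) * ln((226-1)/(226 +1))
xi = 0.0088235

0.0088235


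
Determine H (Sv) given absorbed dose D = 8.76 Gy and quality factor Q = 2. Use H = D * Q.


H = D * Q
H = 8.76 * 2
H = 17.520 Sv

17.520


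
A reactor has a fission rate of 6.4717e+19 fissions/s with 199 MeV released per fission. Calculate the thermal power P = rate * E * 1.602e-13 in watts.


P = fission_rate * E_MeV * 1.602e-13
P = 6.4717e+19 * 199 * 1.602e-13
P = 2.0632e+09 W

2.0632e+09


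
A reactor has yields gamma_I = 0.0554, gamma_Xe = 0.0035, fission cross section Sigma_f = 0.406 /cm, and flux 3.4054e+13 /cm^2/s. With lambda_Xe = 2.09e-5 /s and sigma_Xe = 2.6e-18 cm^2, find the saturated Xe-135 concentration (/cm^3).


Xe_eq = (gamma_I + gamma_Xe) * Sigma_f * phi / (lambda_Xe + sigma_Xe * phi)
Numerator = (0.0554 + 0.0035) * 0.406 * 3.4054e+13 = 8.143469e+11
Denominator = 2.09e-5 + 2.6e-18 * 3.4054e+13 = 1.094404e-04
Xe_eq = 8.143469e+11 / 1.094404e-04 = 7.4410e+15 /cm^3

7.4410e+15


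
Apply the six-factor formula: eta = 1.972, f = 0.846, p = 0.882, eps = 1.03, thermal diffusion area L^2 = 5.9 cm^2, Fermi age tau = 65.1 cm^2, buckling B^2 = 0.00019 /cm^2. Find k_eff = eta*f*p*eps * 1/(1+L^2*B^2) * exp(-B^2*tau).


k_inf = eta*f*p*eps = 1.972*0.846*0.882*1.03 = 1.515595
P_TNL = 1/(1 + L^2*B^2) = 1/(1 + 5.9*0.00019) = 0.9988803
P_FNL = exp(-B^2*tau) = exp(-0.00019*65.1) = 0.9877072
k_eff = k_inf * P_TNL * P_FNL = 1.515595 * 0.9988803 * 0.9877072
k_eff = 1.4953

1.4953


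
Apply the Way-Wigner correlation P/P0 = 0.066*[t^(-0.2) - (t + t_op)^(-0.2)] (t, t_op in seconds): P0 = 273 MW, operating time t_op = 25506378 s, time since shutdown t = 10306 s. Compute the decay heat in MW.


P/P0 = 0.066 * [t^(-0.2) - (t + t_op)^(-0.2)]
P/P0 = 0.066 * [10306^(-0.2) - (10306 + 25506378)^(-0.2)]
P/P0 = 0.066 * [0.1575368 - 0.03300921] = 0.008218821
P = 273 * 0.008218821 = 2.2437 MW

2.2437


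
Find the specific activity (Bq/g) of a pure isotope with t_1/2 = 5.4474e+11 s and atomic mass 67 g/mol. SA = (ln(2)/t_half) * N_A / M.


lambda = ln(2) / t_half = ln(2) / 5.4474e+11 = 1.272437e-12 /s
SA = lambda * N_A / M
SA = 1.272437e-12 * 6.022e23 / 67
SA = 1.1437e+10 Bq/g

1.1437e+10


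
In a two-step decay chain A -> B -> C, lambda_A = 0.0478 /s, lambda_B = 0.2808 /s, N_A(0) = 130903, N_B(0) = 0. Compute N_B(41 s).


N_B(t) = lambda_A * N_A0 / (lambda_B - lambda_A) * [exp(-lambda_A*t) - exp(-lambda_B*t)]
exp(-0.0478*41) = 0.1408866; exp(-0.2808*41) = 1.000125e-05
N_B = 0.0478 * 130903 / (0.2808 - 0.0478) * (0.1408866 - 1.000125e-05)
N_B = 3783.2

3783.2


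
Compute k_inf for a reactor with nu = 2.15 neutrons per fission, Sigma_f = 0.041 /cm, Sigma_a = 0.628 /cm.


k_inf = nu * Sigma_f / Sigma_a
k_inf = 2.15 * 0.041 / 0.628
k_inf = 0.14037

0.14037


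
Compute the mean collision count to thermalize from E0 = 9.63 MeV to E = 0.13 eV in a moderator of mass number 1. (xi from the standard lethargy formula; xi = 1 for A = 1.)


xi = 1 + (A-1)^2/(2A)*ln((A-1)/(A+1)) = 1 (for A = 1)
n = ln(E0/E) / xi
n = ln(9.63e6 / 0.13) / 1
n = ln(7.407692e+07) / 1 = 18.121

18.121


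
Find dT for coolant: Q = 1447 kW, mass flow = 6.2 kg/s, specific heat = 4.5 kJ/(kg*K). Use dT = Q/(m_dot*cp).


dT = Q / (m_dot * cp)
dT = 1447 / (6.2 * 4.5)
dT = 51.864 C

51.864


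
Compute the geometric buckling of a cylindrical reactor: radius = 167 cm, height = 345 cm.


B^2 = (2.405/R)^2 + (pi/H)^2
B^2 = (2.405/167)^2 + (pi/345)^2
B^2 = 2.9031e-04 /cm^2

2.9031e-04


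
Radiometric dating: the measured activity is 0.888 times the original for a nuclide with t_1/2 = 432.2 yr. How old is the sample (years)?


lambda = ln(2) / t_half = ln(2) / 432.2 = 0.001603765 /yr
t = -ln(A/A0) / lambda
t = -ln(0.888) / 0.001603765
t = 74.065 yr

74.065


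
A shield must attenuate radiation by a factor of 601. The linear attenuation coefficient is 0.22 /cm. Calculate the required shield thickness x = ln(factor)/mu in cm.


x = ln(factor) / mu
x = ln(601) / 0.22
x = 29.085 cm

29.085


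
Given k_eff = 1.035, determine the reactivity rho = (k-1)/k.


rho = (k_eff - 1) / k_eff
rho = (1.035 - 1) / 1.035
rho = 0.033816

0.033816


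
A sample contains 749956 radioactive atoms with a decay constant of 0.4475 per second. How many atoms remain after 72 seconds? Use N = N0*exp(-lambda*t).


N = N0 * exp(-lambda * t)
N = 749956 * exp(-0.4475 * 72)
N = 7.6220e-09

7.6220e-09


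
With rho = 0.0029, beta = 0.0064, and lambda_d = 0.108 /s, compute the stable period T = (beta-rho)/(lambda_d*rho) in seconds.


T = (beta - rho) / (lambda_d * rho)
T = (0.0064 - 0.0029) / (0.108 * 0.0029)
T = 11.175 s

11.175


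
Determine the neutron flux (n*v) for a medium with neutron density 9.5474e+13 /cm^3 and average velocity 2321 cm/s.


phi = n * v
phi = 9.5474e+13 * 2321
phi = 2.2160e+17 /cm^2/s

2.2160e+17


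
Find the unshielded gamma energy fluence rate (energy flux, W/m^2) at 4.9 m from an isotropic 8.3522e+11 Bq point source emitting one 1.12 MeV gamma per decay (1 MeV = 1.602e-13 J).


psi = A * E * 1.602e-13 / (4*pi*r^2)
psi = 8.3522e+11 * 1.12 * 1.602e-13 / (4*pi*4.9^2)
psi = 4.9668e-04 W/m^2

4.9668e-04


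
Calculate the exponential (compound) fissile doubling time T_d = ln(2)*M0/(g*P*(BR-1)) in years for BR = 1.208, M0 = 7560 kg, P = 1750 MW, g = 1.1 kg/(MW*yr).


Breeding gain G = BR - 1 = 1.208 - 1 = 0.208
Fissile production rate = g * P * G = 1.1 * 1750 * 0.208 = 400.4 kg/yr
T_d = ln(2) * M0 / (g * P * G)
T_d = ln(2) * 7560 / 400.4 = 13.087 yr

13.087


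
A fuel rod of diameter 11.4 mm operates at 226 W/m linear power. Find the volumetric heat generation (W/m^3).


r = D / 2 / 1000 = 11.4 / 2 / 1000 = 0.0057 m
q''' = q' / (pi * r^2)
q''' = 226 / (pi * 0.0057^2)
q''' = 2.2142e+06 W/m^3

2.2142e+06


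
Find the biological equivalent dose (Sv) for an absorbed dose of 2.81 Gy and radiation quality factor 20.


H = D * Q
H = 2.81 * 20
H = 56.200 Sv

56.200


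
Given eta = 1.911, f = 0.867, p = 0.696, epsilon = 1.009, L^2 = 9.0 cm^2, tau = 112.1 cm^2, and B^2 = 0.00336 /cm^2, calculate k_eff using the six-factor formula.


k_inf = eta*f*p*eps = 1.911*0.867*0.696*1.009 = 1.163537
P_TNL = 1/(1 + L^2*B^2) = 1/(1 + 9.0*0.00336) = 0.9706476
P_FNL = exp(-B^2*tau) = exp(-0.00336*112.1) = 0.6861521
k_eff = k_inf * P_TNL * P_FNL = 1.163537 * 0.9706476 * 0.6861521
k_eff = 0.77493

0.77493


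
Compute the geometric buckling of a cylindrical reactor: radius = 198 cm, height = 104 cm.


B^2 = (2.405/R)^2 + (pi/H)^2
B^2 = (2.405/198)^2 + (pi/104)^2
B^2 = 0.0010600 /cm^2

0.0010600


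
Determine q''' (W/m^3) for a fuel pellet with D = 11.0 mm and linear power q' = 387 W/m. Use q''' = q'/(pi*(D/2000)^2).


r = D / 2 / 1000 = 11.0 / 2 / 1000 = 0.0055 m
q''' = q' / (pi * r^2)
q''' = 387 / (pi * 0.0055^2)
q''' = 4.0723e+06 W/m^3

4.0723e+06


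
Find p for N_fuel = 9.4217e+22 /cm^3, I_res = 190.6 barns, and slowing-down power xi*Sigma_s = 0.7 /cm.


p = exp(-N * I * 1e-24 / (xi*Sigma_s))
p = exp(-9.4217e+22 * 190.6 * 1e-24 / 0.7)
p = 7.2216e-12

7.2216e-12


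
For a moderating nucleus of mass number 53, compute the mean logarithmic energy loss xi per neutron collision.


xi = 1 + (A-1)^2/(2A) * ln((A-1)/(A+1))
xi = 1 + (53-1)^2/(2*53) * ln((53-1)/(53 +1))
xi = 0.037266

0.037266


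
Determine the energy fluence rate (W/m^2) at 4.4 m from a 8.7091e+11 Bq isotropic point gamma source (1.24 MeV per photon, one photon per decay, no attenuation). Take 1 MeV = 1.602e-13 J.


psi = A * E * 1.602e-13 / (4*pi*r^2)
psi = 8.7091e+11 * 1.24 * 1.602e-13 / (4*pi*4.4^2)
psi = 7.1112e-04 W/m^2

7.1112e-04


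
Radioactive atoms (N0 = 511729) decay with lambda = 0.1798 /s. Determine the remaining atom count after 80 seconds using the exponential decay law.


N = N0 * exp(-lambda * t)
N = 511729 * exp(-0.1798 * 80)
N = 0.28983

0.28983


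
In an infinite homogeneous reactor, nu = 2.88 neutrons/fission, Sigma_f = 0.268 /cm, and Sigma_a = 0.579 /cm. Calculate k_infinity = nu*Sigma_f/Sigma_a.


k_inf = nu * Sigma_f / Sigma_a
k_inf = 2.88 * 0.268 / 0.579
k_inf = 1.3331

1.3331


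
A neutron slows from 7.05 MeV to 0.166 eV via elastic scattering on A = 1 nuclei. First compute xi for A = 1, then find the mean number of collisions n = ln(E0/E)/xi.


xi = 1 + (A-1)^2/(2A)*ln((A-1)/(A+1)) = 1 (for A = 1)
n = ln(E0/E) / xi
n = ln(7.05e6 / 0.166) / 1
n = ln(4.246988e+07) / 1 = 17.564

17.564


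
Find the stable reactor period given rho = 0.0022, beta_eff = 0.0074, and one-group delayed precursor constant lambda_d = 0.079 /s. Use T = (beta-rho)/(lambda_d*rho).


T = (beta - rho) / (lambda_d * rho)
T = (0.0074 - 0.0022) / (0.079 * 0.0022)
T = 29.919 s

29.919


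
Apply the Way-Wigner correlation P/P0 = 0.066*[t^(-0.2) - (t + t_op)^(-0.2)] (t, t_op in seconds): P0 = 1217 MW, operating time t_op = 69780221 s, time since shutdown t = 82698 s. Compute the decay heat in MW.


P/P0 = 0.066 * [t^(-0.2) - (t + t_op)^(-0.2)]
P/P0 = 0.066 * [82698^(-0.2) - (82698 + 69780221)^(-0.2)]
P/P0 = 0.066 * [0.1038726 - 0.02698675] = 0.005074466
P = 1217 * 0.005074466 = 6.1756 MW

6.1756


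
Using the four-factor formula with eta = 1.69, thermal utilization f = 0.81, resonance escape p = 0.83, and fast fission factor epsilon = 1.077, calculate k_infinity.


k_inf = eta * f * p * epsilon
k_inf = 1.69 * 0.81 * 0.83 * 1.077
k_inf = 1.2237

1.2237


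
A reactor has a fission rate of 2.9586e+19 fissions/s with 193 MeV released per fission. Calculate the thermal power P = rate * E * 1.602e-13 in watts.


P = fission_rate * E_MeV * 1.602e-13
P = 2.9586e+19 * 193 * 1.602e-13
P = 9.1476e+08 W

9.1476e+08


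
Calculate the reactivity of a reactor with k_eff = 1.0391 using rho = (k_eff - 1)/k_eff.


rho = (k_eff - 1) / k_eff
rho = (1.0391 - 1) / 1.0391
rho = 0.037629

0.037629


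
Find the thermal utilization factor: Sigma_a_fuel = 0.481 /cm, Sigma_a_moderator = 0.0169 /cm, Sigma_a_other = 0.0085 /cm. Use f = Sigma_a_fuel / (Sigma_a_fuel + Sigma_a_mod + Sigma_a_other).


f = Sigma_a_fuel / (Sigma_a_fuel + Sigma_a_mod + Sigma_a_other)
f = 0.481 / (0.481 + 0.0169 + 0.0085)
f = 0.94984

0.94984


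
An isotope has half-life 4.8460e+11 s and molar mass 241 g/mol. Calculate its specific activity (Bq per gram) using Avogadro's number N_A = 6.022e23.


lambda = ln(2) / t_half = ln(2) / 4.8460e+11 = 1.430349e-12 /s
SA = lambda * N_A / M
SA = 1.430349e-12 * 6.022e23 / 241
SA = 3.5741e+09 Bq/g

3.5741e+09


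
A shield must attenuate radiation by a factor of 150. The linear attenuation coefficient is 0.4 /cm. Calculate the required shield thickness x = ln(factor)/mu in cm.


x = ln(factor) / mu
x = ln(150) / 0.4
x = 12.527 cm

12.527


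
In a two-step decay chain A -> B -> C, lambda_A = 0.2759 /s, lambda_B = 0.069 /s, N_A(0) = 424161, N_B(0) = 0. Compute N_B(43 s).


N_B(t) = lambda_A * N_A0 / (lambda_B - lambda_A) * [exp(-lambda_A*t) - exp(-lambda_B*t)]
exp(-0.2759*43) = 7.041425e-06; exp(-0.069*43) = 0.05145745
N_B = 0.2759 * 424161 / (0.069 - 0.2759) * (7.041425e-06 - 0.05145745)
N_B = 29101

29101


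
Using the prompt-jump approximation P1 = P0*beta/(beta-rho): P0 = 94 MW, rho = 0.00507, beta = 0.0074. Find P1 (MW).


P1/P0 = beta / (beta - rho)
P1/P0 = 0.0074 / (0.0074 - 0.00507) = 3.175966
P1 = 94 * 3.175966 = 298.54 MW

298.54


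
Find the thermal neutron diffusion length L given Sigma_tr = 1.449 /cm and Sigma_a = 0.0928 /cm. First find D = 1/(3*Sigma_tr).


D = 1 / (3 * Sigma_tr) = 1 / (3 * 1.449) = 0.2300437 cm
L = sqrt(D / Sigma_a)
L = sqrt(0.2300437 / 0.0928)
L = 1.5745 cm

1.5745


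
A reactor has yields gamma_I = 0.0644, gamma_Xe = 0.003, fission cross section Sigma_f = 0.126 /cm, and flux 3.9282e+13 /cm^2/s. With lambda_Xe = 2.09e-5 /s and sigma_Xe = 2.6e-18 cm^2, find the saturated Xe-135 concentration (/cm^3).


Xe_eq = (gamma_I + gamma_Xe) * Sigma_f * phi / (lambda_Xe + sigma_Xe * phi)
Numerator = (0.0644 + 0.003) * 0.126 * 3.9282e+13 = 3.335985e+11
Denominator = 2.09e-5 + 2.6e-18 * 3.9282e+13 = 1.230332e-04
Xe_eq = 3.335985e+11 / 1.230332e-04 = 2.7115e+15 /cm^3

2.7115e+15


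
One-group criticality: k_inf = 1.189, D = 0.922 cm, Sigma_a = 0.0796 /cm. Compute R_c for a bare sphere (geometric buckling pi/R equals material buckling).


L^2 = D / Sigma_a = 0.922 / 0.0796 = 11.58291 cm^2
B_m^2 = (k_inf - 1) / L^2 = (1.189 - 1) / 11.58291 = 0.01631714 /cm^2
For a bare sphere: B_g = pi/R, so R_c = pi / sqrt(B_m^2)
R_c = pi / sqrt(0.01631714) = 24.594 cm

24.594


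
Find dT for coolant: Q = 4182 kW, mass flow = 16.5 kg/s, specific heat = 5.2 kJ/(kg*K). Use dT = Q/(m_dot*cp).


dT = Q / (m_dot * cp)
dT = 4182 / (16.5 * 5.2)
dT = 48.741 C

48.741
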